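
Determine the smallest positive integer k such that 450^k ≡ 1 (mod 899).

By Lagrange's theorem, ord_899(450) divides φ(899) = φ(29·31) = (29−1)·(31−1) = 28·30 = 840 = 2^3 · 3 · 5 · 7.
Divisors of 840: 1, 2, 3, 4, 5, 6, 7, 8, 10, 12, 14, 15, 20, 21, 24, 28, 30, 35, 40, 42, 56, 60, 70, 84, 105, 120, 140, 168, 210, 280, 420, 840.
Compute 450^d (mod 899) for the divisors d until we hit 1:
450^1 ≡ 450 (mod 899)
450^2 ≡ 225 (mod 899)
450^3 ≡ 562 (mod 899)
450^4 ≡ 281 (mod 899)
450^5 ≡ 590 (mod 899)
450^6 ≡ 295 (mod 899)
450^7 ≡ 597 (mod 899)
450^8 ≡ 748 (mod 899)
450^10 ≡ 187 (mod 899)
450^12 ≡ 721 (mod 899)
450^14 ≡ 405 (mod 899)
450^15 ≡ 652 (mod 899)
450^20 ≡ 807 (mod 899)
450^21 ≡ 853 (mod 899)
450^24 ≡ 219 (mod 899)
450^28 ≡ 407 (mod 899)
450^30 ≡ 776 (mod 899)
450^35 ≡ 249 (mod 899)
450^40 ≡ 373 (mod 899)
450^42 ≡ 318 (mod 899)
450^56 ≡ 233 (mod 899)
450^60 ≡ 745 (mod 899)
450^70 ≡ 869 (mod 899)
450^84 ≡ 436 (mod 899)
450^105 ≡ 621 (mod 899)
450^120 ≡ 342 (mod 899)
450^140 ≡ 1 (mod 899) ✓
Therefore the multiplicative order of 450 modulo 899 is 140.

140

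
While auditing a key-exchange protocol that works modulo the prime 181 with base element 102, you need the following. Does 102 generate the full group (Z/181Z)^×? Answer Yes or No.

No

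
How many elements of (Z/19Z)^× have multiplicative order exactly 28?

0

φ(19) = 19 − 1 = 18 = 2 · 3^2.
In a cyclic group of order 18, there are φ(d) elements of order d for each divisor d of 18, and zero for non-divisors.
Here 18 is not a multiple of 28, so there are no elements of order 28.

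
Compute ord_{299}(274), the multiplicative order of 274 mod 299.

22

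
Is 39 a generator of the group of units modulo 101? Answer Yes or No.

φ(101) = 101 − 1 = 100 = 2^2 · 5^2.
Test 39^(100/q) mod 101 for each prime factor q of 100:
39^50 ≡ 100 (mod 101)  [q = 2: ≢ 1 ✓]
39^20 ≡ 1 (mod 101)  [q = 5: ≡ 1 ✗]
Since 39^20 ≡ 1, the order of 39 divides 20 < 100, so 39 is not a primitive root.

No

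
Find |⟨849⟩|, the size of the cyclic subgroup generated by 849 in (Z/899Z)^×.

420

ord(849) | φ(899) = φ(29·31) = (29−1)·(31−1) = 28·30 = 840 = 2^3 · 3 · 5 · 7.
Divisors of 840: 1, 2, 3, 4, 5, 6, 7, 8, 10, 12, 14, 15, 20, 21, 24, 28, 30, 35, 40, 42, 56, 60, 70, 84, 105, 120, 140, 168, 210, 280, 420, 840.
Check 849^d mod 899 for each divisor in increasing order:
849^1 ≡ 849 (mod 899)
849^2 ≡ 702 (mod 899)
849^3 ≡ 860 (mod 899)
849^4 ≡ 152 (mod 899)
849^5 ≡ 491 (mod 899)
849^6 ≡ 622 (mod 899)
849^7 ≡ 365 (mod 899)
849^8 ≡ 629 (mod 899)
849^10 ≡ 149 (mod 899)
849^12 ≡ 314 (mod 899)
849^14 ≡ 173 (mod 899)
849^15 ≡ 340 (mod 899)
849^20 ≡ 625 (mod 899)
849^21 ≡ 215 (mod 899)
849^24 ≡ 605 (mod 899)
849^28 ≡ 262 (mod 899)
849^30 ≡ 528 (mod 899)
849^35 ≡ 336 (mod 899)
849^40 ≡ 459 (mod 899)
849^42 ≡ 376 (mod 899)
849^56 ≡ 320 (mod 899)
849^60 ≡ 94 (mod 899)
849^70 ≡ 521 (mod 899)
849^84 ≡ 233 (mod 899)
849^105 ≡ 650 (mod 899)
849^120 ≡ 745 (mod 899)
849^140 ≡ 842 (mod 899)
849^168 ≡ 349 (mod 899)
849^210 ≡ 869 (mod 899)
849^280 ≡ 552 (mod 899)
849^420 ≡ 1 (mod 899) ✓
The smallest such exponent is 420, so the order of 849 is 420.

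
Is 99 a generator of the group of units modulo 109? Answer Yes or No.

φ(109) = 109 − 1 = 108 = 2^2 · 3^3.
It suffices to check that the order of 99 is not a proper divisor of 108: compute 99^(108/q) for q ∈ {2, 3}.
99^54 ≡ 108 (mod 109)  [q = 2: ≢ 1 ✓]
99^36 ≡ 63 (mod 109)  [q = 3: ≢ 1 ✓]
All checks pass, so 99 has order 108 and is a primitive root modulo 109.

Yes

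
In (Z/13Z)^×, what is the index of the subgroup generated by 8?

3

Since 8 ∈ (Z/13Z)^×, its order divides φ(13) = 13 − 1 = 12 = 2^2 · 3.
Divisors of 12: 1, 2, 3, 4, 6, 12.
Test each divisor d:
8^1 ≡ 8
8^2 ≡ 12
8^3 ≡ 5
8^4 ≡ 1
Thus |⟨8⟩| = ord(8) = 4.
Index = |(Z/13Z)^×| / |⟨8⟩| = 12 / 4 = 3.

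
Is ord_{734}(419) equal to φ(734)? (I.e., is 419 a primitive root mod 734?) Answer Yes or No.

No

φ(734) = φ(2)·φ(367) = 1·366 = 366 = 2 · 3 · 61.
An element g generates (Z/734Z)^× iff g^(366/q) ≢ 1 (mod 734) for each prime q ∈ {2, 3, 61}.
419^183 ≡ 1 (mod 734)  [q = 2: ≡ 1 ✗]
419^122 ≡ 1 (mod 734)  [q = 3: ≡ 1 ✗]
419^6 ≡ 7 (mod 734)  [q = 61: ≢ 1 ✓]
Since 419^183 ≡ 1, the order of 419 divides 183 < 366, so 419 is not a primitive root.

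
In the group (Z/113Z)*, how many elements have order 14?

6

φ(113) = 113 − 1 = 112 = 2^4 · 7.
(Z/113Z)^× is cyclic (|G| = 112); a cyclic group of order m has exactly φ(d) elements of each order d | m, and none otherwise.
14 = 2 · 7 divides 112, and φ(14) = 6.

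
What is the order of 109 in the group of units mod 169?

52

The order of 109 must divide φ(169) = φ(13^2) = 13·(13−1) = 156 = 2^2 · 3 · 13.
Divisors of 156: 1, 2, 3, 4, 6, 12, 13, 26, 39, 52, 78, 156.
Evaluate successive powers at the divisors of 156:
109^1 ≡ 109
109^2 ≡ 51
109^3 ≡ 151
109^4 ≡ 66
109^6 ≡ 155
109^12 ≡ 27
109^13 ≡ 70
109^26 ≡ 168
109^39 ≡ 99
109^52 ≡ 1
So ord_169(109) = 52.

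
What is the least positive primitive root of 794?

φ(794) = φ(2)·φ(397) = 1·396 = 396 = 2^2 · 3^2 · 11.
Test candidates g = 2, 3, … against the prime factors q ∈ {2, 3, 11} of φ(794): g is a generator iff g^(396/q) ≢ 1 for every such q.
g = 2: gcd(2, 794) = 2 > 1, not a unit — skip.
g = 3: 3^198 ≡ 1 — hits 1, so not a primitive root.
g = 4: gcd(4, 794) = 2 > 1, not a unit — skip.
g = 5: 5^198 ≡ 793; 5^132 ≡ 759; 5^36 ≡ 687 — none is 1, so 5 is a primitive root.
Hence the least primitive root of 794 is 5.

5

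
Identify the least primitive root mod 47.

5

φ(47) = 47 − 1 = 46 = 2 · 23.
Test candidates g = 2, 3, … against the prime factors q ∈ {2, 23} of φ(47): g is a generator iff g^(46/q) ≢ 1 for every such q.
g = 2: 2^23 ≡ 1 — hits 1, so not a primitive root.
g = 3: 3^23 ≡ 1 — hits 1, so not a primitive root.
g = 4: 4^23 ≡ 1 — hits 1, so not a primitive root.
g = 5: 5^23 ≡ 46; 5^2 ≡ 25 — none is 1, so 5 is a primitive root.
The smallest primitive root modulo 47 is 5.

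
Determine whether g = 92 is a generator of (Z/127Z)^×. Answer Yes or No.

φ(127) = 127 − 1 = 126 = 2 · 3^2 · 7.
An element g generates (Z/127Z)^× iff g^(126/q) ≢ 1 (mod 127) for each prime q ∈ {2, 3, 7}.
92^63 ≡ 126 (mod 127)  [q = 2: ≢ 1 ✓]
92^42 ≡ 107 (mod 127)  [q = 3: ≢ 1 ✓]
92^18 ≡ 32 (mod 127)  [q = 7: ≢ 1 ✓]
All checks pass, so 92 has order 126 and is a primitive root modulo 127.

Yes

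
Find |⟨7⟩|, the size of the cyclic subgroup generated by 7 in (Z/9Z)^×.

3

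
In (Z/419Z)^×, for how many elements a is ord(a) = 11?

φ(419) = 419 − 1 = 418 = 2 · 11 · 19.
(Z/419Z)^× is cyclic (|G| = 418); a cyclic group of order m has exactly φ(d) elements of each order d | m, and none otherwise.
11 | 418, and φ(11) = 11 − 1 = 10.

10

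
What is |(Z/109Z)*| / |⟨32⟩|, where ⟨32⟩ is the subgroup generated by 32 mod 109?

By Lagrange's theorem, ord_109(32) divides φ(109) = 109 − 1 = 108 = 2^2 · 3^3.
Divisors of 108: 1, 2, 3, 4, 6, 9, 12, 18, 27, 36, 54, 108.
Evaluate successive powers at the divisors of 108:
32^1 ≡ 32
32^2 ≡ 43
32^3 ≡ 68
32^4 ≡ 105
32^6 ≡ 46
32^9 ≡ 76
32^12 ≡ 45
32^18 ≡ 108
32^27 ≡ 33
32^36 ≡ 1
So ord_109(32) = 36, hence |⟨32⟩| = 36.
The index is φ(109) / ord(32) = 108 / 36 = 3.

3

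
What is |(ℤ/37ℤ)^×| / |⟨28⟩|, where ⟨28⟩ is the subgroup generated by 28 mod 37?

ord(28) | φ(37) = 37 − 1 = 36 = 2^2 · 3^2.
Divisors of 36: 1, 2, 3, 4, 6, 9, 12, 18, 36.
Check 28^d mod 37 for each divisor in increasing order:
28^1 ≡ 28
28^2 ≡ 7
28^3 ≡ 11
28^4 ≡ 12
28^6 ≡ 10
28^9 ≡ 36
28^12 ≡ 26
28^18 ≡ 1
Thus |⟨28⟩| = ord(28) = 18.
Index = |(Z/37Z)^×| / |⟨28⟩| = 36 / 18 = 2.

2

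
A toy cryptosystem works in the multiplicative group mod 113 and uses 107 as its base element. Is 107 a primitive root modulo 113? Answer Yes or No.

φ(113) = 113 − 1 = 112 = 2^4 · 7.
An element g generates (Z/113Z)^× iff g^(112/q) ≢ 1 (mod 113) for each prime q ∈ {2, 7}.
107^56 ≡ 112 (mod 113)  [q = 2: ≢ 1 ✓]
107^16 ≡ 30 (mod 113)  [q = 7: ≢ 1 ✓]
None equal 1, so ord_113(107) = 112: 107 is a primitive root.

Yes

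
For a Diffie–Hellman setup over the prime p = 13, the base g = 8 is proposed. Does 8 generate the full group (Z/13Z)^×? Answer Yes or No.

No

φ(13) = 13 − 1 = 12 = 2^2 · 3.
8 is a primitive root mod 13 iff 8^(φ(13)/q) ≢ 1 for every prime q | φ(13), i.e. q ∈ {2, 3}.
8^6 ≡ 12 (mod 13)  [q = 2: ≢ 1 ✓]
8^4 ≡ 1 (mod 13)  [q = 3: ≡ 1 ✗]
8^4 ≡ 1 shows ord(8) | 4, strictly less than φ(13); not a primitive root.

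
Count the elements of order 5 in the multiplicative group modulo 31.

4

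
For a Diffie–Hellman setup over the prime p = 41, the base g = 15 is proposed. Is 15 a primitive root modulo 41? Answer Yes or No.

φ(41) = 41 − 1 = 40 = 2^3 · 5.
Test 15^(40/q) mod 41 for each prime factor q of 40:
15^20 ≡ 40 (mod 41)  [q = 2: ≢ 1 ✓]
15^8 ≡ 18 (mod 41)  [q = 5: ≢ 1 ✓]
None equal 1, so ord_41(15) = 40: 15 is a primitive root.

Yes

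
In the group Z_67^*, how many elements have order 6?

2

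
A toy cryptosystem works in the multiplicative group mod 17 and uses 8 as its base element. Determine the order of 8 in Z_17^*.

8

ord(8) | φ(17) = 17 − 1 = 16 = 2^4.
Divisors of 16: 1, 2, 4, 8, 16.
Compute 8^d (mod 17) for the divisors d until we hit 1:
8^1 ≡ 8 (mod 17)
8^2 ≡ 13 (mod 17)
8^4 ≡ 16 (mod 17)
8^8 ≡ 1 (mod 17) ✓
Hence ord(8) = 8.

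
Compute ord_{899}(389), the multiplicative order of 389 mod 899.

ord(389) | φ(899) = φ(29·31) = (29−1)·(31−1) = 28·30 = 840 = 2^3 · 3 · 5 · 7.
Divisors of 840: 1, 2, 3, 4, 5, 6, 7, 8, 10, 12, 14, 15, 20, 21, 24, 28, 30, 35, 40, 42, 56, 60, 70, 84, 105, 120, 140, 168, 210, 280, 420, 840.
Compute 389^d (mod 899) for the divisors d until we hit 1:
389^1 ≡ 389 (mod 899)
389^2 ≡ 289 (mod 899)
389^3 ≡ 46 (mod 899)
389^4 ≡ 813 (mod 899)
389^5 ≡ 708 (mod 899)
389^6 ≡ 318 (mod 899)
389^7 ≡ 539 (mod 899)
389^8 ≡ 204 (mod 899)
389^10 ≡ 521 (mod 899)
389^12 ≡ 436 (mod 899)
389^14 ≡ 144 (mod 899)
389^15 ≡ 278 (mod 899)
389^20 ≡ 842 (mod 899)
389^21 ≡ 302 (mod 899)
389^24 ≡ 407 (mod 899)
389^28 ≡ 59 (mod 899)
389^30 ≡ 869 (mod 899)
389^35 ≡ 336 (mod 899)
389^40 ≡ 552 (mod 899)
389^42 ≡ 405 (mod 899)
389^56 ≡ 784 (mod 899)
389^60 ≡ 1 (mod 899) ✓
The smallest such exponent is 60, so the order of 389 is 60.

60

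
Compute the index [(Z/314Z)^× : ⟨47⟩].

4

ord(47) | φ(314) = φ(2)·φ(157) = 1·156 = 156 = 2^2 · 3 · 13.
Divisors of 156: 1, 2, 3, 4, 6, 12, 13, 26, 39, 52, 78, 156.
Evaluate successive powers at the divisors of 156:
47^1 ≡ 47 (mod 314)
47^2 ≡ 11 (mod 314)
47^3 ≡ 203 (mod 314)
47^4 ≡ 121 (mod 314)
47^6 ≡ 75 (mod 314)
47^12 ≡ 287 (mod 314)
47^13 ≡ 301 (mod 314)
47^26 ≡ 169 (mod 314)
47^39 ≡ 1 (mod 314) ✓
Thus |⟨47⟩| = ord(47) = 39.
Index = |(Z/314Z)^×| / |⟨47⟩| = 156 / 39 = 4.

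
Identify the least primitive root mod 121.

2

φ(121) = φ(11^2) = 11·(11−1) = 110 = 2 · 5 · 11.
g is a primitive root iff g^(110/q) ≢ 1 (mod 121) for each prime q ∈ {2, 5, 11}.
g = 2: 2^55 ≡ 120; 2^22 ≡ 81; 2^10 ≡ 56 — none is 1, so 2 is a primitive root.
The smallest primitive root modulo 121 is 2.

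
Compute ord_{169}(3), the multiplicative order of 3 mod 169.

39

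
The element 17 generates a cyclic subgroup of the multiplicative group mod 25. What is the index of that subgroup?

By Lagrange's theorem, ord_25(17) divides φ(25) = φ(5^2) = 5·(5−1) = 20 = 2^2 · 5.
Divisors of 20: 1, 2, 4, 5, 10, 20.
Evaluate successive powers at the divisors of 20:
17^1 ≡ 17 (mod 25)
17^2 ≡ 14 (mod 25)
17^4 ≡ 21 (mod 25)
17^5 ≡ 7 (mod 25)
17^10 ≡ 24 (mod 25)
17^20 ≡ 1 (mod 25) ✓
The order of 17 is 20, so the subgroup it generates has 20 elements.
The index is φ(25) / ord(17) = 20 / 20 = 1.

1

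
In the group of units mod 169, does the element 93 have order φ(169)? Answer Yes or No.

Yes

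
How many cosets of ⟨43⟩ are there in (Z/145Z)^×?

By Lagrange's theorem, ord_145(43) divides φ(145) = φ(5·29) = (5−1)·(29−1) = 4·28 = 112 = 2^4 · 7.
Divisors of 112: 1, 2, 4, 7, 8, 14, 16, 28, 56, 112.
Evaluate successive powers at the divisors of 112:
43^1 ≡ 43
43^2 ≡ 109
43^4 ≡ 136
43^7 ≡ 12
43^8 ≡ 81
43^14 ≡ 144
43^16 ≡ 36
43^28 ≡ 1
Thus |⟨43⟩| = ord(43) = 28.
[(Z/145Z)^× : ⟨43⟩] = 112/28 = 4.

4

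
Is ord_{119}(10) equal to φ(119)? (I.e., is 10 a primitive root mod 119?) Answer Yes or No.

119 = 7 · 17 is a product of two distinct odd primes, so (Z/119Z)^× ≅ (Z/7Z)^× × (Z/17Z)^× is not cyclic.
No primitive root modulo 119 exists; in particular 10 is not one.

No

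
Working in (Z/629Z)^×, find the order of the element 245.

48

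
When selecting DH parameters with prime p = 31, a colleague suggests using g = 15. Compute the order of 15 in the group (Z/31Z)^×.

10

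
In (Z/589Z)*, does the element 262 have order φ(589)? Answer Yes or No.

No

589 = 19 · 31 is a product of two distinct odd primes, so (Z/589Z)^× ≅ (Z/19Z)^× × (Z/31Z)^× is not cyclic.
No primitive root modulo 589 exists; in particular 262 is not one.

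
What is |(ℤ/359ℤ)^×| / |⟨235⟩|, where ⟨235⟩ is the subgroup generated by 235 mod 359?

2

ord(235) | φ(359) = 359 − 1 = 358 = 2 · 179.
Divisors of 358: 1, 2, 179, 358.
Test each divisor d:
235^1 ≡ 235 (mod 359)
235^2 ≡ 298 (mod 359)
235^179 ≡ 1 (mod 359) ✓
Thus |⟨235⟩| = ord(235) = 179.
[(Z/359Z)^× : ⟨235⟩] = 358/179 = 2.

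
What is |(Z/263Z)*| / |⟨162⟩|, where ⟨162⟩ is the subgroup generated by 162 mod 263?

ord(162) | φ(263) = 263 − 1 = 262 = 2 · 131.
Divisors of 262: 1, 2, 131, 262.
Evaluate successive powers at the divisors of 262:
162^1 ≡ 162 (mod 263)
162^2 ≡ 207 (mod 263)
162^131 ≡ 1 (mod 263) ✓
Thus |⟨162⟩| = ord(162) = 131.
Index = |(Z/263Z)^×| / |⟨162⟩| = 262 / 131 = 2.

2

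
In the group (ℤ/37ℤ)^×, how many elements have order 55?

φ(37) = 37 − 1 = 36 = 2^2 · 3^2.
Since (Z/37Z)^× is cyclic of order 36, the number of elements of order d is φ(d) when d | 36 and 0 otherwise.
Here 36 is not a multiple of 55, so there are no elements of order 55.

0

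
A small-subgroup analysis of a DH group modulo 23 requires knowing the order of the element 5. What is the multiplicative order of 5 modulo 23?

The order of 5 must divide φ(23) = 23 − 1 = 22 = 2 · 11.
Divisors of 22: 1, 2, 11, 22.
Compute 5^d (mod 23) for the divisors d until we hit 1:
5^1 ≡ 5
5^2 ≡ 2
5^11 ≡ 22
5^22 ≡ 1
The smallest such exponent is 22, so the order of 5 is 22.

22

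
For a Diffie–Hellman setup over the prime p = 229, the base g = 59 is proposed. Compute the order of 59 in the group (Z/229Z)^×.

228

The order of 59 must divide φ(229) = 229 − 1 = 228 = 2^2 · 3 · 19.
Divisors of 228: 1, 2, 3, 4, 6, 12, 19, 38, 57, 76, 114, 228.
Test each divisor d:
59^1 ≡ 59 (mod 229)
59^2 ≡ 46 (mod 229)
59^3 ≡ 195 (mod 229)
59^4 ≡ 55 (mod 229)
59^6 ≡ 11 (mod 229)
59^12 ≡ 121 (mod 229)
59^19 ≡ 211 (mod 229)
59^38 ≡ 95 (mod 229)
59^57 ≡ 122 (mod 229)
59^76 ≡ 94 (mod 229)
59^114 ≡ 228 (mod 229)
59^228 ≡ 1 (mod 229) ✓
So ord_229(59) = 228.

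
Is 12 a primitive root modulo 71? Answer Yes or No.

φ(71) = 71 − 1 = 70 = 2 · 5 · 7.
It suffices to check that the order of 12 is not a proper divisor of 70: compute 12^(70/q) for q ∈ {2, 5, 7}.
12^35 ≡ 1 (mod 71)  [q = 2: ≡ 1 ✗]
12^14 ≡ 57 (mod 71)  [q = 5: ≢ 1 ✓]
12^10 ≡ 32 (mod 71)  [q = 7: ≢ 1 ✓]
12^35 ≡ 1 shows ord(12) | 35, strictly less than φ(71); not a primitive root.

No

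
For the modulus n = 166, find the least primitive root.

5

φ(166) = φ(2)·φ(83) = 1·82 = 82 = 2 · 41.
Test candidates g = 2, 3, … against the prime factors q ∈ {2, 41} of φ(166): g is a generator iff g^(82/q) ≢ 1 for every such q.
g = 2: gcd(2, 166) = 2 > 1, not a unit — skip.
g = 3: 3^41 ≡ 1 — hits 1, so not a primitive root.
g = 4: gcd(4, 166) = 2 > 1, not a unit — skip.
g = 5: 5^41 ≡ 165; 5^2 ≡ 25 — none is 1, so 5 is a primitive root.
The smallest primitive root modulo 166 is 5.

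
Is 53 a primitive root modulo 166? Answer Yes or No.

φ(166) = φ(2)·φ(83) = 1·82 = 82 = 2 · 41.
An element g generates (Z/166Z)^× iff g^(82/q) ≢ 1 (mod 166) for each prime q ∈ {2, 41}.
53^41 ≡ 165 (mod 166)  [q = 2: ≢ 1 ✓]
53^2 ≡ 153 (mod 166)  [q = 41: ≢ 1 ✓]
None equal 1, so ord_166(53) = 82: 53 is a primitive root.

Yes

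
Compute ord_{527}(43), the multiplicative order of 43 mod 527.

By Lagrange's theorem, ord_527(43) divides φ(527) = φ(17·31) = (17−1)·(31−1) = 16·30 = 480 = 2^5 · 3 · 5.
Divisors of 480: 1, 2, 3, 4, 5, 6, 8, 10, 12, 15, 16, 20, 24, 30, 32, 40, 48, 60, 80, 96, 120, 160, 240, 480.
Test each divisor d:
43^1 ≡ 43 (mod 527)
43^2 ≡ 268 (mod 527)
43^3 ≡ 457 (mod 527)
43^4 ≡ 152 (mod 527)
43^5 ≡ 212 (mod 527)
43^6 ≡ 157 (mod 527)
43^8 ≡ 443 (mod 527)
43^10 ≡ 149 (mod 527)
43^12 ≡ 407 (mod 527)
43^15 ≡ 495 (mod 527)
43^16 ≡ 205 (mod 527)
43^20 ≡ 67 (mod 527)
43^24 ≡ 171 (mod 527)
43^30 ≡ 497 (mod 527)
43^32 ≡ 392 (mod 527)
43^40 ≡ 273 (mod 527)
43^48 ≡ 256 (mod 527)
43^60 ≡ 373 (mod 527)
43^80 ≡ 222 (mod 527)
43^96 ≡ 188 (mod 527)
43^120 ≡ 1 (mod 527) ✓
Hence ord(43) = 120.

120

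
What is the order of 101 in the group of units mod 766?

Since 101 ∈ (Z/766Z)^×, its order divides φ(766) = φ(2)·φ(383) = 1·382 = 382 = 2 · 191.
Divisors of 382: 1, 2, 191, 382.
Check 101^d mod 766 for each divisor in increasing order:
101^1 ≡ 101 (mod 766)
101^2 ≡ 243 (mod 766)
101^191 ≡ 1 (mod 766) ✓
So ord_766(101) = 191.

191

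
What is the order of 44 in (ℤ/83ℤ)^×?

Since 44 ∈ (Z/83Z)^×, its order divides φ(83) = 83 − 1 = 82 = 2 · 41.
Divisors of 82: 1, 2, 41, 82.
Evaluate successive powers at the divisors of 82:
44^1 ≡ 44 (mod 83)
44^2 ≡ 27 (mod 83)
44^41 ≡ 1 (mod 83) ✓
So ord_83(44) = 41.

41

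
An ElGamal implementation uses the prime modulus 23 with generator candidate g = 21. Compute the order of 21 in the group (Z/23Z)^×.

The order of 21 must divide φ(23) = 23 − 1 = 22 = 2 · 11.
Divisors of 22: 1, 2, 11, 22.
Compute 21^d (mod 23) for the divisors d until we hit 1:
21^1 ≡ 21 (mod 23)
21^2 ≡ 4 (mod 23)
21^11 ≡ 22 (mod 23)
21^22 ≡ 1 (mod 23) ✓
So ord_23(21) = 22.

22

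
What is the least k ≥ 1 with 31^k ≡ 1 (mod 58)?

28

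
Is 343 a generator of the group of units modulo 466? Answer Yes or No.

φ(466) = φ(2)·φ(233) = 1·232 = 232 = 2^3 · 29.
Test 343^(232/q) mod 466 for each prime factor q of 232:
343^116 ≡ 1 (mod 466)  [q = 2: ≡ 1 ✗]
343^8 ≡ 63 (mod 466)  [q = 29: ≢ 1 ✓]
Since 343^116 ≡ 1, the order of 343 divides 116 < 232, so 343 is not a primitive root.

No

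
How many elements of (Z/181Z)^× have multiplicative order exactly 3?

2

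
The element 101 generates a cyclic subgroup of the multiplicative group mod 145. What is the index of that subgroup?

Since 101 ∈ (Z/145Z)^×, its order divides φ(145) = φ(5·29) = (5−1)·(29−1) = 4·28 = 112 = 2^4 · 7.
Divisors of 112: 1, 2, 4, 7, 8, 14, 16, 28, 56, 112.
Check 101^d mod 145 for each divisor in increasing order:
101^1 ≡ 101
101^2 ≡ 51
101^4 ≡ 136
101^7 ≡ 41
101^8 ≡ 81
101^14 ≡ 86
101^16 ≡ 36
101^28 ≡ 1
The order of 101 is 28, so the subgroup it generates has 28 elements.
[(Z/145Z)^× : ⟨101⟩] = 112/28 = 4.

4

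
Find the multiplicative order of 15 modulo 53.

Since 15 ∈ (Z/53Z)^×, its order divides φ(53) = 53 − 1 = 52 = 2^2 · 13.
Divisors of 52: 1, 2, 4, 13, 26, 52.
Check 15^d mod 53 for each divisor in increasing order:
15^1 ≡ 15 (mod 53)
15^2 ≡ 13 (mod 53)
15^4 ≡ 10 (mod 53)
15^13 ≡ 1 (mod 53) ✓
Therefore the multiplicative order of 15 modulo 53 is 13.

13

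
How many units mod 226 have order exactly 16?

8

φ(226) = φ(2)·φ(113) = 1·112 = 112 = 2^4 · 7.
(Z/226Z)^× is cyclic (|G| = 112); a cyclic group of order m has exactly φ(d) elements of each order d | m, and none otherwise.
16 = 2^4 divides 112, and φ(16) = 8.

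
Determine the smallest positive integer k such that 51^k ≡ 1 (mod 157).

78

By Lagrange's theorem, ord_157(51) divides φ(157) = 157 − 1 = 156 = 2^2 · 3 · 13.
Divisors of 156: 1, 2, 3, 4, 6, 12, 13, 26, 39, 52, 78, 156.
Test each divisor d:
51^1 ≡ 51
51^2 ≡ 89
51^3 ≡ 143
51^4 ≡ 71
51^6 ≡ 39
51^12 ≡ 108
51^13 ≡ 13
51^26 ≡ 12
51^39 ≡ 156
51^52 ≡ 144
51^78 ≡ 1
Therefore the multiplicative order of 51 modulo 157 is 78.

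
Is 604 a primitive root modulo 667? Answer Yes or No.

No

667 = 23 · 29 is a product of two distinct odd primes, so (Z/667Z)^× ≅ (Z/23Z)^× × (Z/29Z)^× is not cyclic.
No primitive root modulo 667 exists; in particular 604 is not one.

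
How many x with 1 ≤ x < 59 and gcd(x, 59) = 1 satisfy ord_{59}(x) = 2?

1

φ(59) = 59 − 1 = 58 = 2 · 29.
(Z/59Z)^× is cyclic (|G| = 58); a cyclic group of order m has exactly φ(d) elements of each order d | m, and none otherwise.
2 | 58, and φ(2) = 2 − 1 = 1.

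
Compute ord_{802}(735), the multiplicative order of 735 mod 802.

Since 735 ∈ (Z/802Z)^×, its order divides φ(802) = φ(2)·φ(401) = 1·400 = 400 = 2^4 · 5^2.
Divisors of 400: 1, 2, 4, 5, 8, 10, 16, 20, 25, 40, 50, 80, 100, 200, 400.
Compute 735^d (mod 802) for the divisors d until we hit 1:
735^1 ≡ 735 (mod 802)
735^2 ≡ 479 (mod 802)
735^4 ≡ 69 (mod 802)
735^5 ≡ 189 (mod 802)
735^8 ≡ 751 (mod 802)
735^10 ≡ 433 (mod 802)
735^16 ≡ 195 (mod 802)
735^20 ≡ 623 (mod 802)
735^25 ≡ 655 (mod 802)
735^40 ≡ 763 (mod 802)
735^50 ≡ 757 (mod 802)
735^80 ≡ 719 (mod 802)
735^100 ≡ 421 (mod 802)
735^200 ≡ 801 (mod 802)
735^400 ≡ 1 (mod 802) ✓
Hence ord(735) = 400.

400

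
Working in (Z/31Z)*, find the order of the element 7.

15

Since 7 ∈ (Z/31Z)^×, its order divides φ(31) = 31 − 1 = 30 = 2 · 3 · 5.
Divisors of 30: 1, 2, 3, 5, 6, 10, 15, 30.
Evaluate successive powers at the divisors of 30:
7^1 ≡ 7 (mod 31)
7^2 ≡ 18 (mod 31)
7^3 ≡ 2 (mod 31)
7^5 ≡ 5 (mod 31)
7^6 ≡ 4 (mod 31)
7^10 ≡ 25 (mod 31)
7^15 ≡ 1 (mod 31) ✓
The smallest such exponent is 15, so the order of 7 is 15.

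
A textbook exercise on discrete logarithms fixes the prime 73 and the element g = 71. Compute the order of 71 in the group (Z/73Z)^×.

By Lagrange's theorem, ord_73(71) divides φ(73) = 73 − 1 = 72 = 2^3 · 3^2.
Divisors of 72: 1, 2, 3, 4, 6, 8, 9, 12, 18, 24, 36, 72.
Compute 71^d (mod 73) for the divisors d until we hit 1:
71^1 ≡ 71 (mod 73)
71^2 ≡ 4 (mod 73)
71^3 ≡ 65 (mod 73)
71^4 ≡ 16 (mod 73)
71^6 ≡ 64 (mod 73)
71^8 ≡ 37 (mod 73)
71^9 ≡ 72 (mod 73)
71^12 ≡ 8 (mod 73)
71^18 ≡ 1 (mod 73) ✓
Hence ord(71) = 18.

18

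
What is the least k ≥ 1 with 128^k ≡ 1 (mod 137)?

The order of 128 must divide φ(137) = 137 − 1 = 136 = 2^3 · 17.
Divisors of 136: 1, 2, 4, 8, 17, 34, 68, 136.
Check 128^d mod 137 for each divisor in increasing order:
128^1 ≡ 128 (mod 137)
128^2 ≡ 81 (mod 137)
128^4 ≡ 122 (mod 137)
128^8 ≡ 88 (mod 137)
128^17 ≡ 37 (mod 137)
128^34 ≡ 136 (mod 137)
128^68 ≡ 1 (mod 137) ✓
So ord_137(128) = 68.

68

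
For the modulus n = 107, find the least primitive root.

φ(107) = 107 − 1 = 106 = 2 · 53.
Test candidates g = 2, 3, … against the prime factors q ∈ {2, 53} of φ(107): g is a generator iff g^(106/q) ≢ 1 for every such q.
g = 2: 2^53 ≡ 106; 2^2 ≡ 4 — none is 1, so 2 is a primitive root.
The smallest primitive root modulo 107 is 2.

2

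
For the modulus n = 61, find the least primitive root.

φ(61) = 61 − 1 = 60 = 2^2 · 3 · 5.
Test candidates g = 2, 3, … against the prime factors q ∈ {2, 3, 5} of φ(61): g is a generator iff g^(60/q) ≢ 1 for every such q.
g = 2: 2^30 ≡ 60; 2^20 ≡ 47; 2^12 ≡ 9 — none is 1, so 2 is a primitive root.
So 2 is the smallest generator of (Z/61Z)^×.

2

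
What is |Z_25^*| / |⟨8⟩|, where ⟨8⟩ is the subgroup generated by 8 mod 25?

By Lagrange's theorem, ord_25(8) divides φ(25) = φ(5^2) = 5·(5−1) = 20 = 2^2 · 5.
Divisors of 20: 1, 2, 4, 5, 10, 20.
Test each divisor d:
8^1 ≡ 8
8^2 ≡ 14
8^4 ≡ 21
8^5 ≡ 18
8^10 ≡ 24
8^20 ≡ 1
Thus |⟨8⟩| = ord(8) = 20.
[(Z/25Z)^× : ⟨8⟩] = 20/20 = 1.

1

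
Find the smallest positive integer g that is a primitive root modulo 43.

3

φ(43) = 43 − 1 = 42 = 2 · 3 · 7.
Test candidates g = 2, 3, … against the prime factors q ∈ {2, 3, 7} of φ(43): g is a generator iff g^(42/q) ≢ 1 for every such q.
g = 2: 2^21 ≡ 42; 2^14 ≡ 1 — hits 1, so not a primitive root.
g = 3: 3^21 ≡ 42; 3^14 ≡ 36; 3^6 ≡ 41 — none is 1, so 3 is a primitive root.
Hence the least primitive root of 43 is 3.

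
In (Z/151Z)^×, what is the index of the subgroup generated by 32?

50

The order of 32 must divide φ(151) = 151 − 1 = 150 = 2 · 3 · 5^2.
Divisors of 150: 1, 2, 3, 5, 6, 10, 15, 25, 30, 50, 75, 150.
Evaluate successive powers at the divisors of 150:
32^1 ≡ 32 (mod 151)
32^2 ≡ 118 (mod 151)
32^3 ≡ 1 (mod 151) ✓
Thus |⟨32⟩| = ord(32) = 3.
Index = |(Z/151Z)^×| / |⟨32⟩| = 150 / 3 = 50.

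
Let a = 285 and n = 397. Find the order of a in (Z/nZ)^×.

396

The order of 285 must divide φ(397) = 397 − 1 = 396 = 2^2 · 3^2 · 11.
Divisors of 396: 1, 2, 3, 4, 6, 9, 11, 12, 18, 22, 33, 36, 44, 66, 99, 132, 198, 396.
Evaluate successive powers at the divisors of 396:
285^1 ≡ 285 (mod 397)
285^2 ≡ 237 (mod 397)
285^3 ≡ 55 (mod 397)
285^4 ≡ 192 (mod 397)
285^6 ≡ 246 (mod 397)
285^9 ≡ 32 (mod 397)
285^11 ≡ 41 (mod 397)
285^12 ≡ 172 (mod 397)
285^18 ≡ 230 (mod 397)
285^22 ≡ 93 (mod 397)
285^33 ≡ 240 (mod 397)
285^36 ≡ 99 (mod 397)
285^44 ≡ 312 (mod 397)
285^66 ≡ 35 (mod 397)
285^99 ≡ 63 (mod 397)
285^132 ≡ 34 (mod 397)
285^198 ≡ 396 (mod 397)
285^396 ≡ 1 (mod 397) ✓
Therefore the multiplicative order of 285 modulo 397 is 396.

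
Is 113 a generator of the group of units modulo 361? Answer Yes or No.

φ(361) = φ(19^2) = 19·(19−1) = 342 = 2 · 3^2 · 19.
113 is a primitive root mod 361 iff 113^(φ(361)/q) ≢ 1 for every prime q | φ(361), i.e. q ∈ {2, 3, 19}.
113^171 ≡ 360 (mod 361)  [q = 2: ≢ 1 ✓]
113^114 ≡ 1 (mod 361)  [q = 3: ≡ 1 ✗]
113^18 ≡ 115 (mod 361)  [q = 19: ≢ 1 ✓]
The check at q = 3 fails, so 113 generates a proper subgroup.

No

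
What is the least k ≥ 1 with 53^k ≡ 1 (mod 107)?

ord(53) | φ(107) = 107 − 1 = 106 = 2 · 53.
Divisors of 106: 1, 2, 53, 106.
Compute 53^d (mod 107) for the divisors d until we hit 1:
53^1 ≡ 53 (mod 107)
53^2 ≡ 27 (mod 107)
53^53 ≡ 1 (mod 107) ✓
Therefore the multiplicative order of 53 modulo 107 is 53.

53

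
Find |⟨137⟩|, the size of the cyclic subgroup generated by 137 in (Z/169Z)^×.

By Lagrange's theorem, ord_169(137) divides φ(169) = φ(13^2) = 13·(13−1) = 156 = 2^2 · 3 · 13.
Divisors of 156: 1, 2, 3, 4, 6, 12, 13, 26, 39, 52, 78, 156.
Test each divisor d:
137^1 ≡ 137 (mod 169)
137^2 ≡ 10 (mod 169)
137^3 ≡ 18 (mod 169)
137^4 ≡ 100 (mod 169)
137^6 ≡ 155 (mod 169)
137^12 ≡ 27 (mod 169)
137^13 ≡ 150 (mod 169)
137^26 ≡ 23 (mod 169)
137^39 ≡ 70 (mod 169)
137^52 ≡ 22 (mod 169)
137^78 ≡ 168 (mod 169)
137^156 ≡ 1 (mod 169) ✓
Therefore the multiplicative order of 137 modulo 169 is 156.

156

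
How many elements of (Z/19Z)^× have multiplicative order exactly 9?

6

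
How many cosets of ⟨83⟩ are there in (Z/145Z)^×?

4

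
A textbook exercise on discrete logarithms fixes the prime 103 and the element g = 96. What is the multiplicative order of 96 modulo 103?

By Lagrange's theorem, ord_103(96) divides φ(103) = 103 − 1 = 102 = 2 · 3 · 17.
Divisors of 102: 1, 2, 3, 6, 17, 34, 51, 102.
Compute 96^d (mod 103) for the divisors d until we hit 1:
96^1 ≡ 96 (mod 103)
96^2 ≡ 49 (mod 103)
96^3 ≡ 69 (mod 103)
96^6 ≡ 23 (mod 103)
96^17 ≡ 57 (mod 103)
96^34 ≡ 56 (mod 103)
96^51 ≡ 102 (mod 103)
96^102 ≡ 1 (mod 103) ✓
So ord_103(96) = 102.

102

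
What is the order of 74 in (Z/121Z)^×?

110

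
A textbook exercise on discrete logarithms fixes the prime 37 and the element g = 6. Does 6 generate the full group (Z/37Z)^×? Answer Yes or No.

No

φ(37) = 37 − 1 = 36 = 2^2 · 3^2.
6 is a primitive root mod 37 iff 6^(φ(37)/q) ≢ 1 for every prime q | φ(37), i.e. q ∈ {2, 3}.
6^18 ≡ 36 (mod 37)  [q = 2: ≢ 1 ✓]
6^12 ≡ 1 (mod 37)  [q = 3: ≡ 1 ✗]
The check at q = 3 fails, so 6 generates a proper subgroup.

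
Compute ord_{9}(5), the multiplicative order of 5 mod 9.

By Lagrange's theorem, ord_9(5) divides φ(9) = φ(3^2) = 3·(3−1) = 6 = 2 · 3.
Divisors of 6: 1, 2, 3, 6.
Compute 5^d (mod 9) for the divisors d until we hit 1:
5^1 ≡ 5 (mod 9)
5^2 ≡ 7 (mod 9)
5^3 ≡ 8 (mod 9)
5^6 ≡ 1 (mod 9) ✓
The smallest such exponent is 6, so the order of 5 is 6.

6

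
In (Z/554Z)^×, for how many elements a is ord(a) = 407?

φ(554) = φ(2)·φ(277) = 1·276 = 276 = 2^2 · 3 · 23.
Since (Z/554Z)^× is cyclic of order 276, the number of elements of order d is φ(d) when d | 276 and 0 otherwise.
Here 276 is not a multiple of 407, so there are no elements of order 407.

0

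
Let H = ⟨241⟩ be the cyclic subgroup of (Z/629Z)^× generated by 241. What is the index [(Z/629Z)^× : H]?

By Lagrange's theorem, ord_629(241) divides φ(629) = φ(17·37) = (17−1)·(37−1) = 16·36 = 576 = 2^6 · 3^2.
Divisors of 576: 1, 2, 3, 4, 6, 8, 9, 12, 16, 18, 24, 32, 36, 48, 64, 72, 96, 144, 192, 288, 576.
Check 241^d mod 629 for each divisor in increasing order:
241^1 ≡ 241 (mod 629)
241^2 ≡ 213 (mod 629)
241^3 ≡ 384 (mod 629)
241^4 ≡ 81 (mod 629)
241^6 ≡ 270 (mod 629)
241^8 ≡ 271 (mod 629)
241^9 ≡ 524 (mod 629)
241^12 ≡ 565 (mod 629)
241^16 ≡ 477 (mod 629)
241^18 ≡ 332 (mod 629)
241^24 ≡ 322 (mod 629)
241^32 ≡ 460 (mod 629)
241^36 ≡ 149 (mod 629)
241^48 ≡ 528 (mod 629)
241^64 ≡ 256 (mod 629)
241^72 ≡ 186 (mod 629)
241^96 ≡ 137 (mod 629)
241^144 ≡ 1 (mod 629) ✓
The order of 241 is 144, so the subgroup it generates has 144 elements.
[(Z/629Z)^× : ⟨241⟩] = 576/144 = 4.

4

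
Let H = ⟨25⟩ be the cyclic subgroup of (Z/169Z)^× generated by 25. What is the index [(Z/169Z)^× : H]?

The order of 25 must divide φ(169) = φ(13^2) = 13·(13−1) = 156 = 2^2 · 3 · 13.
Divisors of 156: 1, 2, 3, 4, 6, 12, 13, 26, 39, 52, 78, 156.
Check 25^d mod 169 for each divisor in increasing order:
25^1 ≡ 25 (mod 169)
25^2 ≡ 118 (mod 169)
25^3 ≡ 77 (mod 169)
25^4 ≡ 66 (mod 169)
25^6 ≡ 14 (mod 169)
25^12 ≡ 27 (mod 169)
25^13 ≡ 168 (mod 169)
25^26 ≡ 1 (mod 169) ✓
The order of 25 is 26, so the subgroup it generates has 26 elements.
[(Z/169Z)^× : ⟨25⟩] = 156/26 = 6.

6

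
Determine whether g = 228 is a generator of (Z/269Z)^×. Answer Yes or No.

No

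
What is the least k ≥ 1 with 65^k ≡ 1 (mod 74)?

ord(65) | φ(74) = φ(2)·φ(37) = 1·36 = 36 = 2^2 · 3^2.
Divisors of 36: 1, 2, 3, 4, 6, 9, 12, 18, 36.
Evaluate successive powers at the divisors of 36:
65^1 ≡ 65 (mod 74)
65^2 ≡ 7 (mod 74)
65^3 ≡ 11 (mod 74)
65^4 ≡ 49 (mod 74)
65^6 ≡ 47 (mod 74)
65^9 ≡ 73 (mod 74)
65^12 ≡ 63 (mod 74)
65^18 ≡ 1 (mod 74) ✓
Hence ord(65) = 18.

18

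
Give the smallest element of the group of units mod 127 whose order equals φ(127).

3

φ(127) = 127 − 1 = 126 = 2 · 3^2 · 7.
Test candidates g = 2, 3, … against the prime factors q ∈ {2, 3, 7} of φ(127): g is a generator iff g^(126/q) ≢ 1 for every such q.
g = 2: 2^63 ≡ 1 — hits 1, so not a primitive root.
g = 3: 3^63 ≡ 126; 3^42 ≡ 107; 3^18 ≡ 4 — none is 1, so 3 is a primitive root.
Hence the least primitive root of 127 is 3.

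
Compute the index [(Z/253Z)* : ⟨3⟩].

4

Since 3 ∈ (Z/253Z)^×, its order divides φ(253) = φ(11·23) = (11−1)·(23−1) = 10·22 = 220 = 2^2 · 5 · 11.
Divisors of 220: 1, 2, 4, 5, 10, 11, 20, 22, 44, 55, 110, 220.
Evaluate successive powers at the divisors of 220:
3^1 ≡ 3
3^2 ≡ 9
3^4 ≡ 81
3^5 ≡ 243
3^10 ≡ 100
3^11 ≡ 47
3^20 ≡ 133
3^22 ≡ 185
3^44 ≡ 70
3^55 ≡ 1
Thus |⟨3⟩| = ord(3) = 55.
[(Z/253Z)^× : ⟨3⟩] = 220/55 = 4.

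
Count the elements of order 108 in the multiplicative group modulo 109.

36

φ(109) = 109 − 1 = 108 = 2^2 · 3^3.
(Z/109Z)^× is cyclic (|G| = 108); a cyclic group of order m has exactly φ(d) elements of each order d | m, and none otherwise.
108 = 2^2 · 3^3 divides 108, and φ(108) = 36.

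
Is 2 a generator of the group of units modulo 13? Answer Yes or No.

φ(13) = 13 − 1 = 12 = 2^2 · 3.
An element g generates (Z/13Z)^× iff g^(12/q) ≢ 1 (mod 13) for each prime q ∈ {2, 3}.
2^6 ≡ 12 (mod 13)  [q = 2: ≢ 1 ✓]
2^4 ≡ 3 (mod 13)  [q = 3: ≢ 1 ✓]
Every test exponent gives a nontrivial residue, hence 2 generates the full group.

Yes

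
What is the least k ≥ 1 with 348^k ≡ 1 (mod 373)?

93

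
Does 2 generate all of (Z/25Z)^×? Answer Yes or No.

Yes

φ(25) = φ(5^2) = 5·(5−1) = 20 = 2^2 · 5.
An element g generates (Z/25Z)^× iff g^(20/q) ≢ 1 (mod 25) for each prime q ∈ {2, 5}.
2^10 ≡ 24 (mod 25)  [q = 2: ≢ 1 ✓]
2^4 ≡ 16 (mod 25)  [q = 5: ≢ 1 ✓]
All checks pass, so 2 has order 20 and is a primitive root modulo 25.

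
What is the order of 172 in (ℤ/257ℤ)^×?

Since 172 ∈ (Z/257Z)^×, its order divides φ(257) = 257 − 1 = 256 = 2^8.
Divisors of 256: 1, 2, 4, 8, 16, 32, 64, 128, 256.
Compute 172^d (mod 257) for the divisors d until we hit 1:
172^1 ≡ 172 (mod 257)
172^2 ≡ 29 (mod 257)
172^4 ≡ 70 (mod 257)
172^8 ≡ 17 (mod 257)
172^16 ≡ 32 (mod 257)
172^32 ≡ 253 (mod 257)
172^64 ≡ 16 (mod 257)
172^128 ≡ 256 (mod 257)
172^256 ≡ 1 (mod 257) ✓
So ord_257(172) = 256.

256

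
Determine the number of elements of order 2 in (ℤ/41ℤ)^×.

1

φ(41) = 41 − 1 = 40 = 2^3 · 5.
Since (Z/41Z)^× is cyclic of order 40, the number of elements of order d is φ(d) when d | 40 and 0 otherwise.
2 | 40, and φ(2) = 2 − 1 = 1.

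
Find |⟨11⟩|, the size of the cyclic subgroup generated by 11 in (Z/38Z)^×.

3

The order of 11 must divide φ(38) = φ(2)·φ(19) = 1·18 = 18 = 2 · 3^2.
Divisors of 18: 1, 2, 3, 6, 9, 18.
Evaluate successive powers at the divisors of 18:
11^1 ≡ 11
11^2 ≡ 7
11^3 ≡ 1
Hence ord(11) = 3.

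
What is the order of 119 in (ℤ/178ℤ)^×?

88

The order of 119 must divide φ(178) = φ(2)·φ(89) = 1·88 = 88 = 2^3 · 11.
Divisors of 88: 1, 2, 4, 8, 11, 22, 44, 88.
Check 119^d mod 178 for each divisor in increasing order:
119^1 ≡ 119 (mod 178)
119^2 ≡ 99 (mod 178)
119^4 ≡ 11 (mod 178)
119^8 ≡ 121 (mod 178)
119^11 ≡ 77 (mod 178)
119^22 ≡ 55 (mod 178)
119^44 ≡ 177 (mod 178)
119^88 ≡ 1 (mod 178) ✓
The smallest such exponent is 88, so the order of 119 is 88.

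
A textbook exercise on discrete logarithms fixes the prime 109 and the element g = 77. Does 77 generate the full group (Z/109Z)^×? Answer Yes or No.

No

φ(109) = 109 − 1 = 108 = 2^2 · 3^3.
Test 77^(108/q) mod 109 for each prime factor q of 108:
77^54 ≡ 108 (mod 109)  [q = 2: ≢ 1 ✓]
77^36 ≡ 1 (mod 109)  [q = 3: ≡ 1 ✗]
Since 77^36 ≡ 1, the order of 77 divides 36 < 108, so 77 is not a primitive root.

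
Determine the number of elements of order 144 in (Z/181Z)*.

0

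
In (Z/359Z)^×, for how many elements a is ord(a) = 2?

φ(359) = 359 − 1 = 358 = 2 · 179.
In a cyclic group of order 358, there are φ(d) elements of order d for each divisor d of 358, and zero for non-divisors.
2 | 358, and φ(2) = 2 − 1 = 1.

1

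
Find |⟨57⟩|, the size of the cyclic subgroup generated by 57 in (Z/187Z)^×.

80

ord(57) | φ(187) = φ(11·17) = (11−1)·(17−1) = 10·16 = 160 = 2^5 · 5.
Divisors of 160: 1, 2, 4, 5, 8, 10, 16, 20, 32, 40, 80, 160.
Evaluate successive powers at the divisors of 160:
57^1 ≡ 57
57^2 ≡ 70
57^4 ≡ 38
57^5 ≡ 109
57^8 ≡ 135
57^10 ≡ 100
57^16 ≡ 86
57^20 ≡ 89
57^32 ≡ 103
57^40 ≡ 67
57^80 ≡ 1
The smallest such exponent is 80, so the order of 57 is 80.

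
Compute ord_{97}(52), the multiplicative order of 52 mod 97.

The order of 52 must divide φ(97) = 97 − 1 = 96 = 2^5 · 3.
Divisors of 96: 1, 2, 3, 4, 6, 8, 12, 16, 24, 32, 48, 96.
Check 52^d mod 97 for each divisor in increasing order:
52^1 ≡ 52
52^2 ≡ 85
52^3 ≡ 55
52^4 ≡ 47
52^6 ≡ 18
52^8 ≡ 75
52^12 ≡ 33
52^16 ≡ 96
52^24 ≡ 22
52^32 ≡ 1
So ord_97(52) = 32.

32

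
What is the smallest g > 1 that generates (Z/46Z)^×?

5

φ(46) = φ(2)·φ(23) = 1·22 = 22 = 2 · 11.
Test candidates g = 2, 3, … against the prime factors q ∈ {2, 11} of φ(46): g is a generator iff g^(22/q) ≢ 1 for every such q.
g = 2: gcd(2, 46) = 2 > 1, not a unit — skip.
g = 3: 3^11 ≡ 1 — hits 1, so not a primitive root.
g = 4: gcd(4, 46) = 2 > 1, not a unit — skip.
g = 5: 5^11 ≡ 45; 5^2 ≡ 25 — none is 1, so 5 is a primitive root.
Hence the least primitive root of 46 is 5.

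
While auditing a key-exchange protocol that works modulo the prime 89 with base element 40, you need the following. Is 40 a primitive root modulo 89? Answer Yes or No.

No

φ(89) = 89 − 1 = 88 = 2^3 · 11.
Test 40^(88/q) mod 89 for each prime factor q of 88:
40^44 ≡ 1 (mod 89)  [q = 2: ≡ 1 ✗]
40^8 ≡ 16 (mod 89)  [q = 11: ≢ 1 ✓]
Since 40^44 ≡ 1, the order of 40 divides 44 < 88, so 40 is not a primitive root.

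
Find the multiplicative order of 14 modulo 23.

22

By Lagrange's theorem, ord_23(14) divides φ(23) = 23 − 1 = 22 = 2 · 11.
Divisors of 22: 1, 2, 11, 22.
Evaluate successive powers at the divisors of 22:
14^1 ≡ 14
14^2 ≡ 12
14^11 ≡ 22
14^22 ≡ 1
So ord_23(14) = 22.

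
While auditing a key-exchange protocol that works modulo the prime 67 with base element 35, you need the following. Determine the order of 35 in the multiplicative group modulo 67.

33

By Lagrange's theorem, ord_67(35) divides φ(67) = 67 − 1 = 66 = 2 · 3 · 11.
Divisors of 66: 1, 2, 3, 6, 11, 22, 33, 66.
Test each divisor d:
35^1 ≡ 35 (mod 67)
35^2 ≡ 19 (mod 67)
35^3 ≡ 62 (mod 67)
35^6 ≡ 25 (mod 67)
35^11 ≡ 37 (mod 67)
35^22 ≡ 29 (mod 67)
35^33 ≡ 1 (mod 67) ✓
So ord_67(35) = 33.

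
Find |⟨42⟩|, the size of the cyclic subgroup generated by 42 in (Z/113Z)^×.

ord(42) | φ(113) = 113 − 1 = 112 = 2^4 · 7.
Divisors of 112: 1, 2, 4, 7, 8, 14, 16, 28, 56, 112.
Evaluate successive powers at the divisors of 112:
42^1 ≡ 42
42^2 ≡ 69
42^4 ≡ 15
42^7 ≡ 78
42^8 ≡ 112
42^14 ≡ 95
42^16 ≡ 1
So ord_113(42) = 16.

16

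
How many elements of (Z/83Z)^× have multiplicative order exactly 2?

1

φ(83) = 83 − 1 = 82 = 2 · 41.
Since (Z/83Z)^× is cyclic of order 82, the number of elements of order d is φ(d) when d | 82 and 0 otherwise.
2 | 82, and φ(2) = 2 − 1 = 1.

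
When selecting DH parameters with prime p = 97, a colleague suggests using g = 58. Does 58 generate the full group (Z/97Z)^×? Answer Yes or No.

Yes

φ(97) = 97 − 1 = 96 = 2^5 · 3.
Test 58^(96/q) mod 97 for each prime factor q of 96:
58^48 ≡ 96 (mod 97)  [q = 2: ≢ 1 ✓]
58^32 ≡ 61 (mod 97)  [q = 3: ≢ 1 ✓]
All checks pass, so 58 has order 96 and is a primitive root modulo 97.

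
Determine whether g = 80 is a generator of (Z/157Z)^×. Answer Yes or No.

Yes

φ(157) = 157 − 1 = 156 = 2^2 · 3 · 13.
An element g generates (Z/157Z)^× iff g^(156/q) ≢ 1 (mod 157) for each prime q ∈ {2, 3, 13}.
80^78 ≡ 156 (mod 157)  [q = 2: ≢ 1 ✓]
80^52 ≡ 12 (mod 157)  [q = 3: ≢ 1 ✓]
80^12 ≡ 67 (mod 157)  [q = 13: ≢ 1 ✓]
None equal 1, so ord_157(80) = 156: 80 is a primitive root.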